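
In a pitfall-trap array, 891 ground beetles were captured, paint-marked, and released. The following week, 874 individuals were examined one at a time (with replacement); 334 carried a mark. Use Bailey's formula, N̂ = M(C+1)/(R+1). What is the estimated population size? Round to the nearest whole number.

N ≈ 2327

N̂ = 891·(874+1)/(334+1) = 891·875/335 = 779625/335 ≈ 2327.2 → 2327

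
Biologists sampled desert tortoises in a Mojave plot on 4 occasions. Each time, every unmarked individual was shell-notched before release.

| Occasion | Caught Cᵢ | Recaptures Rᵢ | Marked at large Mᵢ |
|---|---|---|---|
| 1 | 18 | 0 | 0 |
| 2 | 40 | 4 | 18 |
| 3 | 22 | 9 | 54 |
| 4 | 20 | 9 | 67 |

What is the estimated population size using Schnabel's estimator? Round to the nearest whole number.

N ≈ 148

Σ MᵢCᵢ = 0·18 + 18·40 + 54·22 + 67·20 = 0 + 720 + 1188 + 1340 = 3248
Σ Rᵢ = 0 + 4 + 9 + 9 = 22
N̂ = 3248 / 22 ≈ 147.6 → 148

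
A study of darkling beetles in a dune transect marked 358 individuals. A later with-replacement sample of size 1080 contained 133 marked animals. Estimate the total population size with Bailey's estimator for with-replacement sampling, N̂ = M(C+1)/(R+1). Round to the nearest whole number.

N̂ = 358·(1080+1)/(133+1) = 358·1081/134 = 386998/134 ≈ 2888.0 → 2888

N ≈ 2888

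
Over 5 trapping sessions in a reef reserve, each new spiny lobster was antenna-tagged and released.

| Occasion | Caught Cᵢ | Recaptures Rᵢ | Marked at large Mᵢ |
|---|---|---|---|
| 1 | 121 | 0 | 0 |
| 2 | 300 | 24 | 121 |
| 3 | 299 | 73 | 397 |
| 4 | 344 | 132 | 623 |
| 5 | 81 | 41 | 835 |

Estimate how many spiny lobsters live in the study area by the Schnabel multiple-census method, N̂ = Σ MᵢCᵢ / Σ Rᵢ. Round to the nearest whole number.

N ≈ 1618

Σ MᵢCᵢ = 0·121 + 121·300 + 397·299 + 623·344 + 835·81 = 0 + 36300 + 118703 + 214312 + 67635 = 436950
Σ Rᵢ = 0 + 24 + 73 + 132 + 41 = 270
N̂ = 436950 / 270 ≈ 1618.3 → 1618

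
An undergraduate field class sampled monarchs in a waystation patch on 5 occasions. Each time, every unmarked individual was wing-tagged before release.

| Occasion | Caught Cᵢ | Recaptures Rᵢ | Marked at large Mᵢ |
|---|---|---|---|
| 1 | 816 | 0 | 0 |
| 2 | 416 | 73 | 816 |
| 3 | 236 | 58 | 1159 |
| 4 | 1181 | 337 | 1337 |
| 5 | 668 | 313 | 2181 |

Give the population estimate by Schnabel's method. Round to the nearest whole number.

N ≈ 4672

Σ MᵢCᵢ = 0·816 + 816·416 + 1159·236 + 1337·1181 + 2181·668 = 0 + 339456 + 273524 + 1578997 + 1456908 = 3648885
Σ Rᵢ = 0 + 73 + 58 + 337 + 313 = 781
N̂ = 3648885 / 781 ≈ 4672.1 → 4672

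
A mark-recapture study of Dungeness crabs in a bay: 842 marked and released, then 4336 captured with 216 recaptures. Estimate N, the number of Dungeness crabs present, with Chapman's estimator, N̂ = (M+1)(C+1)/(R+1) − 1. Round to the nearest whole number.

N ≈ 16,847

N̂ = (842+1)(4336+1)/(216+1) − 1 = 843·4337/217 − 1
= 3656091/217 − 1 ≈ 16848.3 − 1 ≈ 16847.3 → 16847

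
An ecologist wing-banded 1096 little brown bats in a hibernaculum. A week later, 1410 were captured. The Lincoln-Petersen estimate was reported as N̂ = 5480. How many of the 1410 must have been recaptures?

From N = M·C/R: R = M·C / N = 1096·1410 / 5480 = 1545360 / 5480 = 282.

R = 282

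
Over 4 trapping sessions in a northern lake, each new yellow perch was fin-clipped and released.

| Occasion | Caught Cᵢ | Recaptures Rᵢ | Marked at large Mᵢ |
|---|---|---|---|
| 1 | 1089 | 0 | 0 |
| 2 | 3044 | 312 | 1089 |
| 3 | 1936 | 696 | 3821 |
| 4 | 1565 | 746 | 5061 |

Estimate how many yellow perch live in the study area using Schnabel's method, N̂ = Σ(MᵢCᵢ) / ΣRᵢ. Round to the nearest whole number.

N ≈ 10,623

Σ MᵢCᵢ = 0·1089 + 1089·3044 + 3821·1936 + 5061·1565 = 0 + 3314916 + 7397456 + 7920465 = 18632837
Σ Rᵢ = 0 + 312 + 696 + 746 = 1754
N̂ = 18632837 / 1754 ≈ 10623.1 → 10623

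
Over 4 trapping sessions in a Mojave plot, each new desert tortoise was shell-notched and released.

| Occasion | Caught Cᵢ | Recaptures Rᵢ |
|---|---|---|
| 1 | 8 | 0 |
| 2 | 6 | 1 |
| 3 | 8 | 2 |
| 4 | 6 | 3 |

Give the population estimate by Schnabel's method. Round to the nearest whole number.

Marked at large before each occasion: Mᵢ = Σⱼ<ᵢ (Cⱼ − Rⱼ) → M1=0, M2=8, M3=13, M4=19
Σ MᵢCᵢ = 0·8 + 8·6 + 13·8 + 19·6 = 0 + 48 + 104 + 114 = 266
Σ Rᵢ = 0 + 1 + 2 + 3 = 6
N̂ = 266 / 6 ≈ 44.3 → 44

N ≈ 44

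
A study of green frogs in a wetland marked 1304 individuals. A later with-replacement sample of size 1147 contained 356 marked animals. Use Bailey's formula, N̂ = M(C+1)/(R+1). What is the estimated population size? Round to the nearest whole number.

N ≈ 4193

N̂ = 1304·(1147+1)/(356+1) = 1304·1148/357 = 1496992/357 ≈ 4193.3 → 4193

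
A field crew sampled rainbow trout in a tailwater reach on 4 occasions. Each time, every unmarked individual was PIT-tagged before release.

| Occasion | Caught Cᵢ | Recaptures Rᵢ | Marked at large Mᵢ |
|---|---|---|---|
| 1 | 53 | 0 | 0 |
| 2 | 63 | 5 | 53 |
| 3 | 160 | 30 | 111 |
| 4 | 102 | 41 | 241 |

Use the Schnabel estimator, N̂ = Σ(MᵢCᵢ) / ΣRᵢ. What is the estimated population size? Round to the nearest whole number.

Σ MᵢCᵢ = 0·53 + 53·63 + 111·160 + 241·102 = 0 + 3339 + 17760 + 24582 = 45681
Σ Rᵢ = 0 + 5 + 30 + 41 = 76
N̂ = 45681 / 76 ≈ 601.1 → 601

N ≈ 601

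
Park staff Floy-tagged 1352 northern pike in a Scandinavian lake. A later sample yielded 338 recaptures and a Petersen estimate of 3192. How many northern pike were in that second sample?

C = 798

From N = M·C/R: C = N·R / M = 3192·338 / 1352 = 1078896 / 1352 = 798.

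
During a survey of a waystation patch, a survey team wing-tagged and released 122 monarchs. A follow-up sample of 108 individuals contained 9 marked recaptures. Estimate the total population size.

The marked fraction in the recapture sample should equal the marked fraction in the population: 9/108 = 122/N.
N = (122 × 108) / 9 = 13176 / 9 = 1464

N = 1464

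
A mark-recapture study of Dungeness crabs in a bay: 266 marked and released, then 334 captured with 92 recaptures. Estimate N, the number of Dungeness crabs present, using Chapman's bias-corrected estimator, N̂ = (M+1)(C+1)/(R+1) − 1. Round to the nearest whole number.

N̂ = (266+1)(334+1)/(92+1) − 1 = 267·335/93 − 1
= 89445/93 − 1 ≈ 961.8 − 1 ≈ 960.8 → 961

N ≈ 961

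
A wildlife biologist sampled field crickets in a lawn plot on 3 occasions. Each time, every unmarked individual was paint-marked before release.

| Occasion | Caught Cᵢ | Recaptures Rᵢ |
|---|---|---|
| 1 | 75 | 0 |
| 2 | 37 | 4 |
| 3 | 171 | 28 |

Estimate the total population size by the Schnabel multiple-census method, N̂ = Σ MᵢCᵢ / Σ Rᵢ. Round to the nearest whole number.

N ≈ 664

Marked at large before each occasion: Mᵢ = Σⱼ<ᵢ (Cⱼ − Rⱼ) → M1=0, M2=75, M3=108
Σ MᵢCᵢ = 0·75 + 75·37 + 108·171 = 0 + 2775 + 18468 = 21243
Σ Rᵢ = 0 + 4 + 28 = 32
N̂ = 21243 / 32 ≈ 663.8 → 664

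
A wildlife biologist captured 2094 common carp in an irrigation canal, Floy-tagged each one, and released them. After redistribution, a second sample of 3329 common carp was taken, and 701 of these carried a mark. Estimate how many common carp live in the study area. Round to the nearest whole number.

N ≈ 9944

Lincoln-Petersen assumes M/N = R/C, so N = M·C / R.
N = (2094 × 3329) / 701 = 6970926 / 701 ≈ 9944.3 → 9944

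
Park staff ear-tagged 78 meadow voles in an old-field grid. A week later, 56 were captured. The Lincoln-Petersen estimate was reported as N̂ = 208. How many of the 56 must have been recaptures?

R = 21

From N = M·C/R: R = M·C / N = 78·56 / 208 = 4368 / 208 = 21.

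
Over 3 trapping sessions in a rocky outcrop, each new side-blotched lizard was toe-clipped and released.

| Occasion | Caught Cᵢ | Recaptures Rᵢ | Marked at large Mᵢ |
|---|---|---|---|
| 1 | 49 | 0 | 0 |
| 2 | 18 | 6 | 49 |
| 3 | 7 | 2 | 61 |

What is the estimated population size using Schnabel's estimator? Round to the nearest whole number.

Σ MᵢCᵢ = 0·49 + 49·18 + 61·7 = 0 + 882 + 427 = 1309
Σ Rᵢ = 0 + 6 + 2 = 8
N̂ = 1309 / 8 ≈ 163.6 → 164

N ≈ 164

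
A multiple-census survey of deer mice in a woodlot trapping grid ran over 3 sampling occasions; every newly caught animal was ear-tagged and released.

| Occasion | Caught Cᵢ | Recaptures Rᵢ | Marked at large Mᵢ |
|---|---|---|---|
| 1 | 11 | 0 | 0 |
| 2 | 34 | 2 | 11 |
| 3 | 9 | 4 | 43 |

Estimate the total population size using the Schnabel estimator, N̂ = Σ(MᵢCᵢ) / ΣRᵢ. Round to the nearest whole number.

N ≈ 127

Σ MᵢCᵢ = 0·11 + 11·34 + 43·9 = 0 + 374 + 387 = 761
Σ Rᵢ = 0 + 2 + 4 = 6
N̂ = 761 / 6 ≈ 126.8 → 127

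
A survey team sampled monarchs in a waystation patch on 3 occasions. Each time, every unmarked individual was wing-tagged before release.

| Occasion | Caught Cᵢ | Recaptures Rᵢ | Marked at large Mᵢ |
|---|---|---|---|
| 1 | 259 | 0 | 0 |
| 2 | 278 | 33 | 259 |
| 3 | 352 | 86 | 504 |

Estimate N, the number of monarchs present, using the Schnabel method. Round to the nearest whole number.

Σ MᵢCᵢ = 0·259 + 259·278 + 504·352 = 0 + 72002 + 177408 = 249410
Σ Rᵢ = 0 + 33 + 86 = 119
N̂ = 249410 / 119 ≈ 2095.9 → 2096

N ≈ 2096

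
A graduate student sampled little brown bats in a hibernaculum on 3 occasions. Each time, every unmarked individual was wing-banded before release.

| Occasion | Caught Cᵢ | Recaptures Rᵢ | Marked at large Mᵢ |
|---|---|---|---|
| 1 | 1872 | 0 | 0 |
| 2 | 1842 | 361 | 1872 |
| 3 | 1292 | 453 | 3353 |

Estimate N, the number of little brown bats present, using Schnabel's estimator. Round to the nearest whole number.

N ≈ 9558

Σ MᵢCᵢ = 0·1872 + 1872·1842 + 3353·1292 = 0 + 3448224 + 4332076 = 7780300
Σ Rᵢ = 0 + 361 + 453 = 814
N̂ = 7780300 / 814 ≈ 9558.1 → 9558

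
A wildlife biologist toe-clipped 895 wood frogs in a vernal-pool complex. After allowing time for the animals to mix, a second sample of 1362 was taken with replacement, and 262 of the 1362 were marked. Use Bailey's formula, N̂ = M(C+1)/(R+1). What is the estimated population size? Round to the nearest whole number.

N ≈ 4638

N̂ = 895·(1362+1)/(262+1) = 895·1363/263 = 1219885/263 ≈ 4638.3 → 4638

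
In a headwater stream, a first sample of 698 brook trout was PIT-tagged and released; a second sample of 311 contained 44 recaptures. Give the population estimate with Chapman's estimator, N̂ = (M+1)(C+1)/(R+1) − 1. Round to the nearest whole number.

N̂ = (698+1)(311+1)/(44+1) − 1 = 699·312/45 − 1
= 218088/45 − 1 ≈ 4846.4 − 1 ≈ 4845.4 → 4845

N ≈ 4845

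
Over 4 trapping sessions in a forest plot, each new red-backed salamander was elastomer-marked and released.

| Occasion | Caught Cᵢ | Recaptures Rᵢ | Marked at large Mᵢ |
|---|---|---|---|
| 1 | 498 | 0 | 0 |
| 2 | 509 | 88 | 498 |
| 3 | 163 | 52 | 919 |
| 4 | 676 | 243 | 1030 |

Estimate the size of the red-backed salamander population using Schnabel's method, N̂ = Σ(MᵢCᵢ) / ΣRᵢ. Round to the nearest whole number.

Σ MᵢCᵢ = 0·498 + 498·509 + 919·163 + 1030·676 = 0 + 253482 + 149797 + 696280 = 1099559
Σ Rᵢ = 0 + 88 + 52 + 243 = 383
N̂ = 1099559 / 383 ≈ 2870.9 → 2871

N ≈ 2871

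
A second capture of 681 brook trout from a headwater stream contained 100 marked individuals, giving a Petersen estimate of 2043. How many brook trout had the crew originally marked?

From N = M·C/R: M = N·R / C = 2043·100 / 681 = 204300 / 681 = 300.

M = 300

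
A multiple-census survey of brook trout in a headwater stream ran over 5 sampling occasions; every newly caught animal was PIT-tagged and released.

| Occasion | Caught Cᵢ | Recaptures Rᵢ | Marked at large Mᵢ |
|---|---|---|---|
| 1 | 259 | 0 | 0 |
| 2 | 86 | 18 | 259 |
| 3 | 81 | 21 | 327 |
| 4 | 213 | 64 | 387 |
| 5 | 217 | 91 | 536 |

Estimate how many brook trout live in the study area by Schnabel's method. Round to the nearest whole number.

N ≈ 1276

Σ MᵢCᵢ = 0·259 + 259·86 + 327·81 + 387·213 + 536·217 = 0 + 22274 + 26487 + 82431 + 116312 = 247504
Σ Rᵢ = 0 + 18 + 21 + 64 + 91 = 194
N̂ = 247504 / 194 ≈ 1275.8 → 1276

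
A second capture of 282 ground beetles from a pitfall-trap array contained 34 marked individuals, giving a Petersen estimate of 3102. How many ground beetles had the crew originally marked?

From N = M·C/R: M = N·R / C = 3102·34 / 282 = 105468 / 282 = 374.

M = 374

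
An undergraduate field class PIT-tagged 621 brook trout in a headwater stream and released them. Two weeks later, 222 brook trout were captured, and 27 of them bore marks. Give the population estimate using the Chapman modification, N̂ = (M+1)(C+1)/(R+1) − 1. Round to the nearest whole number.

N ≈ 4953

N̂ = (621+1)(222+1)/(27+1) − 1 = 622·223/28 − 1
= 138706/28 − 1 ≈ 4953.8 − 1 ≈ 4952.8 → 4953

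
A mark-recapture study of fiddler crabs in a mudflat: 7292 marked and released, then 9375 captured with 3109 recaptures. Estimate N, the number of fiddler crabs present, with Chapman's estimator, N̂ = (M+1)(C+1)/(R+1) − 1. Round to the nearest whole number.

N̂ = (7292+1)(9375+1)/(3109+1) − 1 = 7293·9376/3110 − 1
= 68379168/3110 − 1 ≈ 21986.9 − 1 ≈ 21985.9 → 21986

N ≈ 21,986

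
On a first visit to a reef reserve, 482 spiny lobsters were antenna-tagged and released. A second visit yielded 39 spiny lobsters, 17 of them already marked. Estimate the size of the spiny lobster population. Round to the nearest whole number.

N ≈ 1106

N = (482 × 39) / 17 = 18798 / 17 ≈ 1105.8 → 1106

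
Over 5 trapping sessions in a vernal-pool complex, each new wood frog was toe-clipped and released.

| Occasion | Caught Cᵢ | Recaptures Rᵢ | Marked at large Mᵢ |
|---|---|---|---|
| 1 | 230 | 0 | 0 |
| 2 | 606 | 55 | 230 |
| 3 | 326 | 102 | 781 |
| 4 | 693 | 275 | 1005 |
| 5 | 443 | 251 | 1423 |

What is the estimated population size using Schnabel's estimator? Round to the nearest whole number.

Σ MᵢCᵢ = 0·230 + 230·606 + 781·326 + 1005·693 + 1423·443 = 0 + 139380 + 254606 + 696465 + 630389 = 1720840
Σ Rᵢ = 0 + 55 + 102 + 275 + 251 = 683
N̂ = 1720840 / 683 ≈ 2519.5 → 2520

N ≈ 2520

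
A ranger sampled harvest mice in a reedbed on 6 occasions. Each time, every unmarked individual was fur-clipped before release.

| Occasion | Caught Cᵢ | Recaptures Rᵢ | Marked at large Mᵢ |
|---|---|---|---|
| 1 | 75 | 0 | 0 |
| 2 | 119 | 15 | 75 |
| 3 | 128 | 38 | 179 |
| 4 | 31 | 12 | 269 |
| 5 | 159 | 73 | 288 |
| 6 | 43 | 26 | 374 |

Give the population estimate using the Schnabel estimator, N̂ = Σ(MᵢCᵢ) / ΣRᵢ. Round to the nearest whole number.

Σ MᵢCᵢ = 0·75 + 75·119 + 179·128 + 269·31 + 288·159 + 374·43 = 0 + 8925 + 22912 + 8339 + 45792 + 16082 = 102050
Σ Rᵢ = 0 + 15 + 38 + 12 + 73 + 26 = 164
N̂ = 102050 / 164 ≈ 622.3 → 622

N ≈ 622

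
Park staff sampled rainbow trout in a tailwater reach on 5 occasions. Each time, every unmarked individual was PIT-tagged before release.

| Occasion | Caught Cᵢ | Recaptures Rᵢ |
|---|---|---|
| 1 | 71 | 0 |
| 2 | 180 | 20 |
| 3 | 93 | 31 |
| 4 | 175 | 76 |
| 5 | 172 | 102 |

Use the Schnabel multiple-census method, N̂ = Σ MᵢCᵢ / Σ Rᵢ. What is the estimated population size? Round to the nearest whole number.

Marked at large before each occasion: Mᵢ = Σⱼ<ᵢ (Cⱼ − Rⱼ) → M1=0, M2=71, M3=231, M4=293, M5=392
Σ MᵢCᵢ = 0·71 + 71·180 + 231·93 + 293·175 + 392·172 = 0 + 12780 + 21483 + 51275 + 67424 = 152962
Σ Rᵢ = 0 + 20 + 31 + 76 + 102 = 229
N̂ = 152962 / 229 ≈ 668.0 → 668

N ≈ 668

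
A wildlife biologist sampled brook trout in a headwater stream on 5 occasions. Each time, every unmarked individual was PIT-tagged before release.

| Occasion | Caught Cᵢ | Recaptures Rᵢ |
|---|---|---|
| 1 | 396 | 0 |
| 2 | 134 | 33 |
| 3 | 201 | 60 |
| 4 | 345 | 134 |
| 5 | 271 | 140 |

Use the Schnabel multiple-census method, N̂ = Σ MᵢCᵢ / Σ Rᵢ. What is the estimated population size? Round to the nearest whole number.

N ≈ 1643

Marked at large before each occasion: Mᵢ = Σⱼ<ᵢ (Cⱼ − Rⱼ) → M1=0, M2=396, M3=497, M4=638, M5=849
Σ MᵢCᵢ = 0·396 + 396·134 + 497·201 + 638·345 + 849·271 = 0 + 53064 + 99897 + 220110 + 230079 = 603150
Σ Rᵢ = 0 + 33 + 60 + 134 + 140 = 367
N̂ = 603150 / 367 ≈ 1643.46 → 1643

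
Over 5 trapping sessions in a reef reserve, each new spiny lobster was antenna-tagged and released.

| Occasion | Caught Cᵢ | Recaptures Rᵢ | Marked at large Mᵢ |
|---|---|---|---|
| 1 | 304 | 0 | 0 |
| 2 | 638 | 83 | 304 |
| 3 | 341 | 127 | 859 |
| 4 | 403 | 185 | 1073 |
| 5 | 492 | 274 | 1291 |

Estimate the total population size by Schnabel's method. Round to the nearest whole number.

Σ MᵢCᵢ = 0·304 + 304·638 + 859·341 + 1073·403 + 1291·492 = 0 + 193952 + 292919 + 432419 + 635172 = 1554462
Σ Rᵢ = 0 + 83 + 127 + 185 + 274 = 669
N̂ = 1554462 / 669 ≈ 2323.6 → 2324

N ≈ 2324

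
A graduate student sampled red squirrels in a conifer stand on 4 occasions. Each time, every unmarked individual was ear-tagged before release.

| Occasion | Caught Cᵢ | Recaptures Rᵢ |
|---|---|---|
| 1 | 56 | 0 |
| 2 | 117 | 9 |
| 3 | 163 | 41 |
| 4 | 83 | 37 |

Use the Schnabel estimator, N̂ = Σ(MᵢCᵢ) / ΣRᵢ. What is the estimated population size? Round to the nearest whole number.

Marked at large before each occasion: Mᵢ = Σⱼ<ᵢ (Cⱼ − Rⱼ) → M1=0, M2=56, M3=164, M4=286
Σ MᵢCᵢ = 0·56 + 56·117 + 164·163 + 286·83 = 0 + 6552 + 26732 + 23738 = 57022
Σ Rᵢ = 0 + 9 + 41 + 37 = 87
N̂ = 57022 / 87 ≈ 655.4 → 655

N ≈ 655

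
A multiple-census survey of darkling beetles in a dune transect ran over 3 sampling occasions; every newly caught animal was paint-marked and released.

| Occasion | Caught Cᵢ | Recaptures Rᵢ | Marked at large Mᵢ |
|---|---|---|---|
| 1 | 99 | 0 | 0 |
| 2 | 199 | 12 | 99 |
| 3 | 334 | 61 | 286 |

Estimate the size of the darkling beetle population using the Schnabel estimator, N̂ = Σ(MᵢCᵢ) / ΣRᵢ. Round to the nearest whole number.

Σ MᵢCᵢ = 0·99 + 99·199 + 286·334 = 0 + 19701 + 95524 = 115225
Σ Rᵢ = 0 + 12 + 61 = 73
N̂ = 115225 / 73 ≈ 1578.4 → 1578

N ≈ 1578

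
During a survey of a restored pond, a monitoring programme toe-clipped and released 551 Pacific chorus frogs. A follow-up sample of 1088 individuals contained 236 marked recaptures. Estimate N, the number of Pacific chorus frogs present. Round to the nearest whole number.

The marked fraction in the recapture sample should equal the marked fraction in the population: 236/1088 = 551/N.
N = (551 × 1088) / 236 = 599488 / 236 ≈ 2540.2 → 2540

N ≈ 2540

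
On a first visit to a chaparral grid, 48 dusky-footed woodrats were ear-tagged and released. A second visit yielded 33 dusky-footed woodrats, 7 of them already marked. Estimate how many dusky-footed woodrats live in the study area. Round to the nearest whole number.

N ≈ 226

The marked fraction in the recapture sample should equal the marked fraction in the population: 7/33 = 48/N.
N = (48 × 33) / 7 = 1584 / 7 ≈ 226.3 → 226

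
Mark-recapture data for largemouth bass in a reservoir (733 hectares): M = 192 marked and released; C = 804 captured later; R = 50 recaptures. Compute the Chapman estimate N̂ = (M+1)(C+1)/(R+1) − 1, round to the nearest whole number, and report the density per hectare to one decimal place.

N̂ = 193·805/51 − 1 = 155365/51 − 1 ≈ 3045.4 → 3045
Density = N̂ / area = 3045 / 733 ≈ 4.15 → 4.2 per hectare

density ≈ 4.2 largemouth bass per hectare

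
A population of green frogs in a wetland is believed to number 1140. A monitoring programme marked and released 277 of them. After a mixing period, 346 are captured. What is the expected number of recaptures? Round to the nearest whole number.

expected recaptures ≈ 84

Expected recaptures E[R] = M·C / N.
E[R] = 277 × 346 / 1140 = 95842 / 1140 ≈ 84.1 → 84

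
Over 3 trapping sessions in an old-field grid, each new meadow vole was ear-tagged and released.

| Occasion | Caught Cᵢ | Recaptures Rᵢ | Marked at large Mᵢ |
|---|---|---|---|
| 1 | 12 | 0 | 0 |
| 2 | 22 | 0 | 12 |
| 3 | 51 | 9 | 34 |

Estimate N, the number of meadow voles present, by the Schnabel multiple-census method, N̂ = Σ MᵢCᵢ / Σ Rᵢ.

N = 222

Σ MᵢCᵢ = 0·12 + 12·22 + 34·51 = 0 + 264 + 1734 = 1998
Σ Rᵢ = 0 + 0 + 9 = 9
N̂ = 1998 / 9 = 222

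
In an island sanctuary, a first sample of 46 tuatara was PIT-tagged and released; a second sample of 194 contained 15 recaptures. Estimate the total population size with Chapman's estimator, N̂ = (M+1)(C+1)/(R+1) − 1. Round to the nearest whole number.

N̂ = (46+1)(194+1)/(15+1) − 1 = 47·195/16 − 1
= 9165/16 − 1 ≈ 572.8 − 1 ≈ 571.8 → 572

N ≈ 572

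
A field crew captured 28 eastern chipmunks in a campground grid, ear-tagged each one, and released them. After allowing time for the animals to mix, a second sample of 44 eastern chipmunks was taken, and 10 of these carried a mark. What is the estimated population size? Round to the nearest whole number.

N ≈ 123

Lincoln-Petersen assumes M/N = R/C, so N = M·C / R.
N = (28 × 44) / 10 = 1232 / 10 ≈ 123.2 → 123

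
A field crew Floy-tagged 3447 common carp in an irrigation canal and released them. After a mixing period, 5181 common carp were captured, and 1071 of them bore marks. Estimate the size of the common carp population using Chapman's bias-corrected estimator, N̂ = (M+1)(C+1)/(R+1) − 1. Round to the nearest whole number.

N ≈ 16,666

N̂ = (3447+1)(5181+1)/(1071+1) − 1 = 3448·5182/1072 − 1
= 17867536/1072 − 1 ≈ 16667.48 − 1 ≈ 16666.48 → 16666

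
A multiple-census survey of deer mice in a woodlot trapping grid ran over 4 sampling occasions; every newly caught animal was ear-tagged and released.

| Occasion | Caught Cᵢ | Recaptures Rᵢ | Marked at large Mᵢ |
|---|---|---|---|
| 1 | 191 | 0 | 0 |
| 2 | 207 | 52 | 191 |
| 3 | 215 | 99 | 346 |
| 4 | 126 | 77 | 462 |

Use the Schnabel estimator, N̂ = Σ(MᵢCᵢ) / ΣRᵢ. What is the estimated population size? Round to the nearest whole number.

N ≈ 755

Σ MᵢCᵢ = 0·191 + 191·207 + 346·215 + 462·126 = 0 + 39537 + 74390 + 58212 = 172139
Σ Rᵢ = 0 + 52 + 99 + 77 = 228
N̂ = 172139 / 228 ≈ 755.0 → 755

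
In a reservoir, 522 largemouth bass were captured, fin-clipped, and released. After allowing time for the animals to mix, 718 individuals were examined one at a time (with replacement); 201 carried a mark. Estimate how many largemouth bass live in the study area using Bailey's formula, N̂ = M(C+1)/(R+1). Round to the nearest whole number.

N̂ = 522·(718+1)/(201+1) = 522·719/202 = 375318/202 ≈ 1858.0 → 1858

N ≈ 1858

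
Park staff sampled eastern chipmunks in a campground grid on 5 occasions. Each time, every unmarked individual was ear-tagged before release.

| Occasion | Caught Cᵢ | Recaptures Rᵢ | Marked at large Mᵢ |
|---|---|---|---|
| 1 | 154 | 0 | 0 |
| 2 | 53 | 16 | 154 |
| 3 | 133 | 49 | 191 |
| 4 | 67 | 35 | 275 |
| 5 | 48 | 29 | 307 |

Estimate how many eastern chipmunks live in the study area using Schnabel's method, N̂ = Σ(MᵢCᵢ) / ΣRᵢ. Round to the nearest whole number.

N ≈ 517

Σ MᵢCᵢ = 0·154 + 154·53 + 191·133 + 275·67 + 307·48 = 0 + 8162 + 25403 + 18425 + 14736 = 66726
Σ Rᵢ = 0 + 16 + 49 + 35 + 29 = 129
N̂ = 66726 / 129 ≈ 517.3 → 517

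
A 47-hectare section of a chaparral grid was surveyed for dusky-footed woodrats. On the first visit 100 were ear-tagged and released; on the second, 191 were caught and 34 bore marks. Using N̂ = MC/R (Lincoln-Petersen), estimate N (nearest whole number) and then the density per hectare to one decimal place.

density ≈ 12.0 dusky-footed woodrats per hectare

N̂ = 100·191/34 = 19100/34 ≈ 561.8 → 562
Density = N̂ / area = 562 / 47 ≈ 11.96 → 12.0 per hectare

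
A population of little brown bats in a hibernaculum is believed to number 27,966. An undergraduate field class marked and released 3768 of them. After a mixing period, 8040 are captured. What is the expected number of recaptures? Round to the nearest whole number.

expected recaptures ≈ 1083

The marked fraction of the population is 3768/27966, so in a sample of 8040 expect C·(M/N) marked.
E[R] = 3768 × 8040 / 27966 = 30294720 / 27966 ≈ 1083.3 → 1083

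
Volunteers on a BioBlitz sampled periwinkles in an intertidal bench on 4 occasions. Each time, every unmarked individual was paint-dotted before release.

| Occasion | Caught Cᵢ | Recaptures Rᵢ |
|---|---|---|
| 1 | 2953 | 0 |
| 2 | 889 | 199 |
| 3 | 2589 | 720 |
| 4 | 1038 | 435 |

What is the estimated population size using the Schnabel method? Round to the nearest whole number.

N ≈ 13,130

Marked at large before each occasion: Mᵢ = Σⱼ<ᵢ (Cⱼ − Rⱼ) → M1=0, M2=2953, M3=3643, M4=5512
Σ MᵢCᵢ = 0·2953 + 2953·889 + 3643·2589 + 5512·1038 = 0 + 2625217 + 9431727 + 5721456 = 17778400
Σ Rᵢ = 0 + 199 + 720 + 435 = 1354
N̂ = 17778400 / 1354 ≈ 13130.3 → 13130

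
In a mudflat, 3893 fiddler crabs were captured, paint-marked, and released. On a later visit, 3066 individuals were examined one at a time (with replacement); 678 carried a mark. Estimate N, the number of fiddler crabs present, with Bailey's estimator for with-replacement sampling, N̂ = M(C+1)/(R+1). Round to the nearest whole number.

N̂ = 3893·(3066+1)/(678+1) = 3893·3067/679 = 11939831/679 ≈ 17584.4 → 17584

N ≈ 17,584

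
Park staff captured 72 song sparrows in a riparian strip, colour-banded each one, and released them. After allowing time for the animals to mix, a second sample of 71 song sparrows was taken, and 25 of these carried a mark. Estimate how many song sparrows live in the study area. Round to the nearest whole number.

N ≈ 204

N = (72 × 71) / 25 = 5112 / 25 ≈ 204.48 → 204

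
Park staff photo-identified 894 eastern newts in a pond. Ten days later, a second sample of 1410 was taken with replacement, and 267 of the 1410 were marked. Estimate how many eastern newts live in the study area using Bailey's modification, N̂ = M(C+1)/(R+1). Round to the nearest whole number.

N̂ = 894·(1410+1)/(267+1) = 894·1411/268 = 1261434/268 ≈ 4706.8 → 4707

N ≈ 4707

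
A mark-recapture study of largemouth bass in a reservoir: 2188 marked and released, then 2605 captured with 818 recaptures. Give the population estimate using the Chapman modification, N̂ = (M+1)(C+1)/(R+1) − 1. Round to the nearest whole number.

N ≈ 6964

N̂ = (2188+1)(2605+1)/(818+1) − 1 = 2189·2606/819 − 1
= 5704534/819 − 1 ≈ 6965.2 − 1 ≈ 6964.2 → 6964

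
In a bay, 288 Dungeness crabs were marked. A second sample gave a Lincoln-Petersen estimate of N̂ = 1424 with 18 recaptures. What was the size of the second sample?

C = 89

From N = M·C/R: C = N·R / M = 1424·18 / 288 = 25632 / 288 = 89.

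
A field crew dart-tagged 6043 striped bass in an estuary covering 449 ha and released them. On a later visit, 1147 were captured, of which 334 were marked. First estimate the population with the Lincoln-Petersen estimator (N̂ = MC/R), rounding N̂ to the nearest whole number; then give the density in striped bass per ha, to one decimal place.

density ≈ 46.2 striped bass per ha

N̂ = 6043·1147/334 = 6931321/334 ≈ 20752.46 → 20752
Density = N̂ / area = 20752 / 449 ≈ 46.22 → 46.2 per ha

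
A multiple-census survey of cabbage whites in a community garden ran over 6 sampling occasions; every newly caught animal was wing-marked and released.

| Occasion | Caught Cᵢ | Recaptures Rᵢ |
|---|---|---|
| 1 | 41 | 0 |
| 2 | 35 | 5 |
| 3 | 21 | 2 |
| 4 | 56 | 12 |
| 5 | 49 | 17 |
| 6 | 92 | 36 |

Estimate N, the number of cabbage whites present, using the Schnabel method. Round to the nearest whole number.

Marked at large before each occasion: Mᵢ = Σⱼ<ᵢ (Cⱼ − Rⱼ) → M1=0, M2=41, M3=71, M4=90, M5=134, M6=166
Σ MᵢCᵢ = 0·41 + 41·35 + 71·21 + 90·56 + 134·49 + 166·92 = 0 + 1435 + 1491 + 5040 + 6566 + 15272 = 29804
Σ Rᵢ = 0 + 5 + 2 + 12 + 17 + 36 = 72
N̂ = 29804 / 72 ≈ 413.9 → 414

N ≈ 414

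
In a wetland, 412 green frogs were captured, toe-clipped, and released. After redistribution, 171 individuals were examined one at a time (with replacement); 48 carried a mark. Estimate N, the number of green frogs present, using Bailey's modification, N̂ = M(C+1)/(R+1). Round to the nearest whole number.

N ≈ 1446

N̂ = 412·(171+1)/(48+1) = 412·172/49 = 70864/49 ≈ 1446.2 → 1446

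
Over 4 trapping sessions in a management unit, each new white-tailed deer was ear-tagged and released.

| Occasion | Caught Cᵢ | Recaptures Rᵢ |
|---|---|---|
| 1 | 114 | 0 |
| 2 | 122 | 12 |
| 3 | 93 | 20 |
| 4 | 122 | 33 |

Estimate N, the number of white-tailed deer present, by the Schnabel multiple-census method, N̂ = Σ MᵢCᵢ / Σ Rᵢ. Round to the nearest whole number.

N ≈ 1092

Marked at large before each occasion: Mᵢ = Σⱼ<ᵢ (Cⱼ − Rⱼ) → M1=0, M2=114, M3=224, M4=297
Σ MᵢCᵢ = 0·114 + 114·122 + 224·93 + 297·122 = 0 + 13908 + 20832 + 36234 = 70974
Σ Rᵢ = 0 + 12 + 20 + 33 = 65
N̂ = 70974 / 65 ≈ 1091.9 → 1092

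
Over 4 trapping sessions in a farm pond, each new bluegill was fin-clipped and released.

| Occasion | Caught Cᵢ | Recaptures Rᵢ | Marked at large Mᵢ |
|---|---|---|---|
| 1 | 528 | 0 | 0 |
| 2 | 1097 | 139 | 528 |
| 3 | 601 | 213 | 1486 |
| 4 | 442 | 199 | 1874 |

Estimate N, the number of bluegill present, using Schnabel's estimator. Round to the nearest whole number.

N ≈ 4175

Σ MᵢCᵢ = 0·528 + 528·1097 + 1486·601 + 1874·442 = 0 + 579216 + 893086 + 828308 = 2300610
Σ Rᵢ = 0 + 139 + 213 + 199 = 551
N̂ = 2300610 / 551 ≈ 4175.3 → 4175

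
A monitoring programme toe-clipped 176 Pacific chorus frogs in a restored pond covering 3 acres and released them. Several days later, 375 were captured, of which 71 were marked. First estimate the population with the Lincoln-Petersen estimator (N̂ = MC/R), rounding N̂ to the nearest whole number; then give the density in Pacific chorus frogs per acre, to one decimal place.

density ≈ 310.0 Pacific chorus frogs per acre

N̂ = 176·375/71 = 66000/71 ≈ 929.6 → 930
Density = N̂ / area = 930 / 3 = 310.0 per acre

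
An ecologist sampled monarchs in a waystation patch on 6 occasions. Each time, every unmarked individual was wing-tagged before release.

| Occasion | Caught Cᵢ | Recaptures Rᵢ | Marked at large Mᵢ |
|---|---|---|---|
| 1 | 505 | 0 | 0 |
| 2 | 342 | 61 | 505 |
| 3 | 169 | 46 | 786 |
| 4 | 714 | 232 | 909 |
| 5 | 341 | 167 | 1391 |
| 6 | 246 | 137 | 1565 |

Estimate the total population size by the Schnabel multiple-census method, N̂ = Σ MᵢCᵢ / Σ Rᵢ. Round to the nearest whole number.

Σ MᵢCᵢ = 0·505 + 505·342 + 786·169 + 909·714 + 1391·341 + 1565·246 = 0 + 172710 + 132834 + 649026 + 474331 + 384990 = 1813891
Σ Rᵢ = 0 + 61 + 46 + 232 + 167 + 137 = 643
N̂ = 1813891 / 643 ≈ 2821.0 → 2821

N ≈ 2821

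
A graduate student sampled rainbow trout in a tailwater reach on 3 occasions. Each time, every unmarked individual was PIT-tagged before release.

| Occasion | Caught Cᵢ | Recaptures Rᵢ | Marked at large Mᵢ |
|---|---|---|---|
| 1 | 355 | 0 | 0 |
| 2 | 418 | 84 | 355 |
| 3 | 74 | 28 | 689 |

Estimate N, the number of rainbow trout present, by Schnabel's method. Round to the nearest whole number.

Σ MᵢCᵢ = 0·355 + 355·418 + 689·74 = 0 + 148390 + 50986 = 199376
Σ Rᵢ = 0 + 84 + 28 = 112
N̂ = 199376 / 112 ≈ 1780.1 → 1780

N ≈ 1780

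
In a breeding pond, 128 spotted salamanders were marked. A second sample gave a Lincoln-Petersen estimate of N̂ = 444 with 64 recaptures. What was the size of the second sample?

C = 222

From N = M·C/R: C = N·R / M = 444·64 / 128 = 28416 / 128 = 222.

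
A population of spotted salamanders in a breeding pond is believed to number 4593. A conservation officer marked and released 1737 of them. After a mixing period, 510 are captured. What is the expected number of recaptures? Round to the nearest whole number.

expected recaptures ≈ 193

Expected recaptures E[R] = M·C / N.
E[R] = 1737 × 510 / 4593 = 885870 / 4593 ≈ 192.9 → 193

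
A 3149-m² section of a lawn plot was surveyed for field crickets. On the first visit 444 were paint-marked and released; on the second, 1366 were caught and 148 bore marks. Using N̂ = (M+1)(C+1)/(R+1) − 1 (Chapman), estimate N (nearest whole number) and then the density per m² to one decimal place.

density ≈ 1.3 field crickets per m²

N̂ = 445·1367/149 − 1 = 608315/149 − 1 ≈ 4081.7 → 4082
Density = N̂ / area = 4082 / 3149 ≈ 1.30 → 1.3 per m²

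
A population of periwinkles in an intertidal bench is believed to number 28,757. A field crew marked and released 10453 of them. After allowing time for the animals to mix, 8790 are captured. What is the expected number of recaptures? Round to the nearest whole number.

expected recaptures ≈ 3195

Expected recaptures E[R] = M·C / N.
E[R] = 10453 × 8790 / 28757 = 91881870 / 28757 ≈ 3195.1 → 3195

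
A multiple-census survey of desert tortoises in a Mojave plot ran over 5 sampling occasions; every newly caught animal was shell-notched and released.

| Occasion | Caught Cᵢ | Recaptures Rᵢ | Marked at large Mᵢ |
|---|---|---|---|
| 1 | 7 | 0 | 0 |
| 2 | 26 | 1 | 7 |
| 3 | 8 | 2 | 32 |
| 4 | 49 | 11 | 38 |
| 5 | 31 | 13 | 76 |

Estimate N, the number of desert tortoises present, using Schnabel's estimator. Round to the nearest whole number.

N ≈ 172

Σ MᵢCᵢ = 0·7 + 7·26 + 32·8 + 38·49 + 76·31 = 0 + 182 + 256 + 1862 + 2356 = 4656
Σ Rᵢ = 0 + 1 + 2 + 11 + 13 = 27
N̂ = 4656 / 27 ≈ 172.4 → 172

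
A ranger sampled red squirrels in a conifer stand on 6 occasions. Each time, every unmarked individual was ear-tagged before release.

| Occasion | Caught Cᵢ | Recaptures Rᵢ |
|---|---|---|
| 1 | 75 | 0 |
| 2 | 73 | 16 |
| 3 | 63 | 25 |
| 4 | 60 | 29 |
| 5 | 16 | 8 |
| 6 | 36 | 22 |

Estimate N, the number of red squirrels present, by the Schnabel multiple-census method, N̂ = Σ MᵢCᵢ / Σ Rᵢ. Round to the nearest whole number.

N ≈ 347

Marked at large before each occasion: Mᵢ = Σⱼ<ᵢ (Cⱼ − Rⱼ) → M1=0, M2=75, M3=132, M4=170, M5=201, M6=209
Σ MᵢCᵢ = 0·75 + 75·73 + 132·63 + 170·60 + 201·16 + 209·36 = 0 + 5475 + 8316 + 10200 + 3216 + 7524 = 34731
Σ Rᵢ = 0 + 16 + 25 + 29 + 8 + 22 = 100
N̂ = 34731 / 100 ≈ 347.3 → 347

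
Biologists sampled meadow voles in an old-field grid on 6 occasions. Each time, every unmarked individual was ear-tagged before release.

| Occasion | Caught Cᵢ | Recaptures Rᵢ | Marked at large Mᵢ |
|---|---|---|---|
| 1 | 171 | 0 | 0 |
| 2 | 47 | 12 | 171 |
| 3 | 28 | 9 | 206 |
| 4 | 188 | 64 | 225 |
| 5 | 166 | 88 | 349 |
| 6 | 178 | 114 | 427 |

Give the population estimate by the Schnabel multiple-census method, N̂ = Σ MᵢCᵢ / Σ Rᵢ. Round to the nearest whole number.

N ≈ 662

Σ MᵢCᵢ = 0·171 + 171·47 + 206·28 + 225·188 + 349·166 + 427·178 = 0 + 8037 + 5768 + 42300 + 57934 + 76006 = 190045
Σ Rᵢ = 0 + 12 + 9 + 64 + 88 + 114 = 287
N̂ = 190045 / 287 ≈ 662.2 → 662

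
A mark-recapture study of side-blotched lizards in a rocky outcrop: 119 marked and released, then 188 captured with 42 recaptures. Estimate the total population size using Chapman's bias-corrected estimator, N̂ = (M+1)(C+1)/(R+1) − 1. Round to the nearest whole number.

N ≈ 526

N̂ = (119+1)(188+1)/(42+1) − 1 = 120·189/43 − 1
= 22680/43 − 1 ≈ 527.4 − 1 ≈ 526.4 → 526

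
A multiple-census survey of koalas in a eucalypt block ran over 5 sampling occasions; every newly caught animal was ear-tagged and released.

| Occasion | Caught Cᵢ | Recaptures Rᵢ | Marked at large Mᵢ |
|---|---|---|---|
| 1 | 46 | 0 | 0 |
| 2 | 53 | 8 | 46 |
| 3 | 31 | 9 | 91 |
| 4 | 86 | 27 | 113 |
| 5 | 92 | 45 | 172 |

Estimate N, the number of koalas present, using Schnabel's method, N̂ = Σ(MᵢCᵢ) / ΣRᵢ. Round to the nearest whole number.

N ≈ 346

Σ MᵢCᵢ = 0·46 + 46·53 + 91·31 + 113·86 + 172·92 = 0 + 2438 + 2821 + 9718 + 15824 = 30801
Σ Rᵢ = 0 + 8 + 9 + 27 + 45 = 89
N̂ = 30801 / 89 ≈ 346.1 → 346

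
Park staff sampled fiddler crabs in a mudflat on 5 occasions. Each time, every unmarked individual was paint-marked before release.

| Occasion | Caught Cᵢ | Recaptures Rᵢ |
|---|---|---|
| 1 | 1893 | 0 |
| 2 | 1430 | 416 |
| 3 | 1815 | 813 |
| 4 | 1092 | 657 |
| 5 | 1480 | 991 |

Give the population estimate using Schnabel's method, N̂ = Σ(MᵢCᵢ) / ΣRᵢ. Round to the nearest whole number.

N ≈ 6493

Marked at large before each occasion: Mᵢ = Σⱼ<ᵢ (Cⱼ − Rⱼ) → M1=0, M2=1893, M3=2907, M4=3909, M5=4344
Σ MᵢCᵢ = 0·1893 + 1893·1430 + 2907·1815 + 3909·1092 + 4344·1480 = 0 + 2706990 + 5276205 + 4268628 + 6429120 = 18680943
Σ Rᵢ = 0 + 416 + 813 + 657 + 991 = 2877
N̂ = 18680943 / 2877 ≈ 6493.2 → 6493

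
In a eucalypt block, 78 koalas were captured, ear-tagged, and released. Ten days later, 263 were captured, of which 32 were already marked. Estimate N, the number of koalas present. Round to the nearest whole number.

N ≈ 641

N = (78 × 263) / 32 = 20514 / 32 ≈ 641.1 → 641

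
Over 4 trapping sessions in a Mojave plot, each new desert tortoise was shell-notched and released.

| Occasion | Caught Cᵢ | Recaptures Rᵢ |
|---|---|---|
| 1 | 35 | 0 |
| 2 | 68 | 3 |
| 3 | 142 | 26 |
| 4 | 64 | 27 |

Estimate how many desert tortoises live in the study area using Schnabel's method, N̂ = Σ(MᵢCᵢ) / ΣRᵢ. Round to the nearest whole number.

Marked at large before each occasion: Mᵢ = Σⱼ<ᵢ (Cⱼ − Rⱼ) → M1=0, M2=35, M3=100, M4=216
Σ MᵢCᵢ = 0·35 + 35·68 + 100·142 + 216·64 = 0 + 2380 + 14200 + 13824 = 30404
Σ Rᵢ = 0 + 3 + 26 + 27 = 56
N̂ = 30404 / 56 ≈ 542.9 → 543

N ≈ 543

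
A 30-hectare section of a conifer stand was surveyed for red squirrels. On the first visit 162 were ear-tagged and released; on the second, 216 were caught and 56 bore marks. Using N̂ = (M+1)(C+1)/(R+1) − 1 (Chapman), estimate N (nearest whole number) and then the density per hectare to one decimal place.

N̂ = 163·217/57 − 1 = 35371/57 − 1 ≈ 619.5 → 620
Density = N̂ / area = 620 / 30 ≈ 20.67 → 20.7 per hectare

density ≈ 20.7 red squirrels per hectare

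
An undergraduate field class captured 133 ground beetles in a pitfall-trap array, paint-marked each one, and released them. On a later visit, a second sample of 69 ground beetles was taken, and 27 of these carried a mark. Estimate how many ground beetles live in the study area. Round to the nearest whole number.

If marked individuals mix randomly, R/C ≈ M/N, giving N ≈ M·C/R.
N = (133 × 69) / 27 = 9177 / 27 ≈ 339.9 → 340

N ≈ 340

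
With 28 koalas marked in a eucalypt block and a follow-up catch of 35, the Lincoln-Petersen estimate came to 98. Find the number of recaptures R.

R = 10

From N = M·C/R: R = M·C / N = 28·35 / 98 = 980 / 98 = 10.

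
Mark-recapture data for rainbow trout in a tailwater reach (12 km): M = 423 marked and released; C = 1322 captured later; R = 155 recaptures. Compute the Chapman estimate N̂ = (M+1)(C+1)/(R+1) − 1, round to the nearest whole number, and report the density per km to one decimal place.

density ≈ 299.6 rainbow trout per km

N̂ = 424·1323/156 − 1 = 560952/156 − 1 ≈ 3594.8 → 3595
Density = N̂ / area = 3595 / 12 ≈ 299.58 → 299.6 per km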